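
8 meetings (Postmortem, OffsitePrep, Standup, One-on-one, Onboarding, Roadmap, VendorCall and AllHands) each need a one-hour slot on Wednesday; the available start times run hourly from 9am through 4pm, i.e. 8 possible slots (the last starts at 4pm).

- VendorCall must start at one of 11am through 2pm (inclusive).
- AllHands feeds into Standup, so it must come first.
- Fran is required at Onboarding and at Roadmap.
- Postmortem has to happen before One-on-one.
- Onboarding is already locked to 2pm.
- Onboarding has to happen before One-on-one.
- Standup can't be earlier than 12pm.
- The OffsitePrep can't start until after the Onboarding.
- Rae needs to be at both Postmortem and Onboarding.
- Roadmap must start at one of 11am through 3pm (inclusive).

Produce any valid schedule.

One-on-one -> 3pm, VendorCall -> 11am, Roadmap -> 11am, Onboarding -> 2pm, AllHands -> 9am, Standup -> 12pm, OffsitePrep -> 3pm, Postmortem -> 9am

Checking: Onboarding(2pm) before OffsitePrep(3pm); Onboarding(2pm) before One-on-one(3pm); Postmortem(9am) before One-on-one(3pm); AllHands(9am) before Standup(12pm); Onboarding(2pm) != Roadmap(11am); Postmortem(9am) != Onboarding(2pm); VendorCall=11am in [11am,2pm]; Standup=12pm in [12pm,4pm]; Roadmap=11am in [11am,3pm]; Onboarding=2pm in [2pm,2pm].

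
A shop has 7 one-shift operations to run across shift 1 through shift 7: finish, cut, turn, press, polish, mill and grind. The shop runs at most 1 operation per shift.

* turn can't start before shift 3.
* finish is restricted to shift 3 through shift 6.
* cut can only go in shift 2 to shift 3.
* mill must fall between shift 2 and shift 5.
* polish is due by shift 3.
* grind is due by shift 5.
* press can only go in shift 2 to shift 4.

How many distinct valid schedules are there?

Splitting on cut: it can be shift 2 (5), shift 3 (5). Listing each branch's schedules as (finish, turn, press, polish, mill, grind) by shift number:
cut=shift 2: (6,7,3,1,4,5) (6,7,3,1,5,4) (6,7,4,1,3,5) (6,7,4,1,5,3) (6,7,4,3,5,1) — 5.
cut=shift 3: (6,7,2,1,4,5) (6,7,2,1,5,4) (6,7,4,1,2,5) (6,7,4,1,5,2) (6,7,4,2,5,1) — 5.
Summing: 5 + 5 = 10.

10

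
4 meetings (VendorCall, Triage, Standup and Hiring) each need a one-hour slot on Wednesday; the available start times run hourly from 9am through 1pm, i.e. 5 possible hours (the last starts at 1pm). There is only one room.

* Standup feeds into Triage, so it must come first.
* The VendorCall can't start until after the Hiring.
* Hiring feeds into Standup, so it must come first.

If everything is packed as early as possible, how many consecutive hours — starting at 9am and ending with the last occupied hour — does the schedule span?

4

The precedence chain requires at least 3 distinct hours.
With at most 1 per hour and 4 meetings, at least 4 hours are needed.
4 works (last occupied hour: 12pm): for example Standup=10am, VendorCall=11am, Triage=12pm, Hiring=9am.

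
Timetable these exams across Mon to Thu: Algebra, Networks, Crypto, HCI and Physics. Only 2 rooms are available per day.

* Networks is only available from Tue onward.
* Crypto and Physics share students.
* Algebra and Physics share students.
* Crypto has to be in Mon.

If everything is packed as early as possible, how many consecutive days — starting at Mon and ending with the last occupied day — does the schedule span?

With at most 2 per day and 5 exams, at least 3 days are needed.
Networks can't be placed before Tue — that is day 2 counting from Mon — so the schedule must run through at least 2 days.
3 works (last occupied day: Wed): for example Networks=Tue, Crypto=Mon, HCI=Tue, Physics=Wed, Algebra=Mon.

3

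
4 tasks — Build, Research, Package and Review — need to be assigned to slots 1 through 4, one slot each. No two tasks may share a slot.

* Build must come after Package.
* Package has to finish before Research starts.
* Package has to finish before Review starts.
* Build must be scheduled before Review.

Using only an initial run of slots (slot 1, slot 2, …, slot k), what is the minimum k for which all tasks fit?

The precedence chain requires at least 3 distinct slots.
With at most 1 per slot and 4 tasks, at least 4 slots are needed.
4 works (last occupied slot: 4): for example Package -> 1, Review -> 3, Build -> 2, Research -> 4.

4 slots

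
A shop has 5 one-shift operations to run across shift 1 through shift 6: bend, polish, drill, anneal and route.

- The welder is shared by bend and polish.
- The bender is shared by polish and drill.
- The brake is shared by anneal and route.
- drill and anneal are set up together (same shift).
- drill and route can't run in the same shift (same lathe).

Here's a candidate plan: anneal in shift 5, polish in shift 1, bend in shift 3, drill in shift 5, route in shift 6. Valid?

The welder is shared by bend and polish — holds.
drill and anneal are set up together (same shift) — holds.
drill and route can't run in the same shift (same lathe) — holds.
The brake is shared by anneal and route — holds.
The bender is shared by polish and drill — holds.

Valid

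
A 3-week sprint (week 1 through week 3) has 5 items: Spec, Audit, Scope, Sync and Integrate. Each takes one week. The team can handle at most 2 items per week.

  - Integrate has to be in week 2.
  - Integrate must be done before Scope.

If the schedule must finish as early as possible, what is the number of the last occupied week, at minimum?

The precedence chain requires at least 2 distinct weeks.
With at most 2 per week and 5 work items, at least 3 weeks are needed.
Propagating the time windows through the other constraints, Scope can't land before week 3, so the schedule must run through at least week 3.
3 works (last occupied week: week 3): for example Scope=week 3, Integrate=week 2, Sync=week 2, Audit=week 1, Spec=week 1.

week 3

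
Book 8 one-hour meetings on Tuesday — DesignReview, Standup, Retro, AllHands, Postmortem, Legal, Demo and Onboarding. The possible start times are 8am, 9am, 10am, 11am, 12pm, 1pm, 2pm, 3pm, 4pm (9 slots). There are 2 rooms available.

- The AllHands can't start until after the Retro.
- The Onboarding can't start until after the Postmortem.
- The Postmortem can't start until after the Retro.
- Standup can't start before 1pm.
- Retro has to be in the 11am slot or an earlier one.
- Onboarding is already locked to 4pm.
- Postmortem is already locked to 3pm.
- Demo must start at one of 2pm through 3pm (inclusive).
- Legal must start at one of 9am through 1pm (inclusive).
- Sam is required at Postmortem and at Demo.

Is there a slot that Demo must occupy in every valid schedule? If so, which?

2pm

Demo's window is 2pm–3pm.
Postmortem is fixed at 3pm, and Demo can't share a slot with Postmortem.
So Demo must be 2pm.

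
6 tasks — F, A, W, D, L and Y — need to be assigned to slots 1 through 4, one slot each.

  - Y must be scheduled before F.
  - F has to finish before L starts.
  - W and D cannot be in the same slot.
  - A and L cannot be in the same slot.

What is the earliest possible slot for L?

3

Precedence pushes L to at least 3.
L at 3 is achievable: D in 2; W in 1; F in 2; Y in 1; L in 3; A in 1.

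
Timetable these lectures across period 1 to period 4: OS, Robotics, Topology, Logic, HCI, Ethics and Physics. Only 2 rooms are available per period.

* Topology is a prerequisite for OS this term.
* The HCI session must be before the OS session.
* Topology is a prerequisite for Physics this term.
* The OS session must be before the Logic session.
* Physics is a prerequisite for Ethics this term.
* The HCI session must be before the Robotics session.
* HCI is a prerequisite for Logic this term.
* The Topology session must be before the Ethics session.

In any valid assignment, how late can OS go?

period 3

Precedence pushes OS to at least period 2; downstream work caps OS at period 3.
OS at period 3 is achievable: OS -> period 3; Topology -> period 1; HCI -> period 1; Physics -> period 2; Logic -> period 4; Ethics -> period 3; Robotics -> period 2.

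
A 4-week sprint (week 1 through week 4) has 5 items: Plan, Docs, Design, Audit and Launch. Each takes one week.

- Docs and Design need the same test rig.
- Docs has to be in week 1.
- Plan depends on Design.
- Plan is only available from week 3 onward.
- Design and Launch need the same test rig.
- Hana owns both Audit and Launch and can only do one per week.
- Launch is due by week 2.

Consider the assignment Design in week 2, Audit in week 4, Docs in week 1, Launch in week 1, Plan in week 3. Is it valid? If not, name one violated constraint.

Valid

Docs and Design need the same test rig — holds.
Plan is only available from week 3 onward — holds.
Plan depends on Design — holds.
Docs has to be in week 1 — holds.
Design and Launch need the same test rig — holds.
Hana owns both Audit and Launch and can only do one per week — holds.
Launch is due by week 2 — holds.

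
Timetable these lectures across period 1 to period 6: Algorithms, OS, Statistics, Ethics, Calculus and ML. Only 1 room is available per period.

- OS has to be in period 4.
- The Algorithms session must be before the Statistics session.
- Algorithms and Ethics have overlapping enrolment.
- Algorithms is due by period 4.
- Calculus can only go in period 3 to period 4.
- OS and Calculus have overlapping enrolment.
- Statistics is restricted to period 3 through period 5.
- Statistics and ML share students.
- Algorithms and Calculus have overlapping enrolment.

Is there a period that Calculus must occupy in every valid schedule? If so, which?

period 3

Calculus's window is period 3–period 4.
OS is fixed at period 4, and Calculus can't share a period with OS.
So Calculus must be period 3.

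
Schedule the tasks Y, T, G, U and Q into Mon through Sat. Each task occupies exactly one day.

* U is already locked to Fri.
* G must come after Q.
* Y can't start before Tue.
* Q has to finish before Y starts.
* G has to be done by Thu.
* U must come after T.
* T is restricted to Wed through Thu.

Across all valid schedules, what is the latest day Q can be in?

Wed

Downstream work caps Q at Wed.
Q at Wed is achievable: Y -> Thu, U -> Fri, Q -> Wed, T -> Wed, G -> Thu.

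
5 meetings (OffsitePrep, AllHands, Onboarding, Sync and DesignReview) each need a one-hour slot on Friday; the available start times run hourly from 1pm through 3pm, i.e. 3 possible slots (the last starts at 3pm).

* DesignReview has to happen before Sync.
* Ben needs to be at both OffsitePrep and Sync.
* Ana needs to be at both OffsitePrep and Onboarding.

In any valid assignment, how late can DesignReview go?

2pm

Downstream work caps DesignReview at 2pm.
DesignReview at 2pm is achievable: DesignReview=2pm, Onboarding=2pm, Sync=3pm, AllHands=1pm, OffsitePrep=1pm.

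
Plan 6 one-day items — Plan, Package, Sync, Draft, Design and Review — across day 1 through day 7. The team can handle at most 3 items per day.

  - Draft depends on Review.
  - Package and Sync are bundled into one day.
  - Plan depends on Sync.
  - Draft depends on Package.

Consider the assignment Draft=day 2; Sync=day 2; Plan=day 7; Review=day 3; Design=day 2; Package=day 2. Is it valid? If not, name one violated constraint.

Draft depends on Package — violated.
Plan depends on Sync — holds.
Package and Sync are bundled into one day — holds.
The team can handle at most 3 items per day — violated.
Draft depends on Review — violated.

No. The team can handle at most 3 items per day is not satisfied.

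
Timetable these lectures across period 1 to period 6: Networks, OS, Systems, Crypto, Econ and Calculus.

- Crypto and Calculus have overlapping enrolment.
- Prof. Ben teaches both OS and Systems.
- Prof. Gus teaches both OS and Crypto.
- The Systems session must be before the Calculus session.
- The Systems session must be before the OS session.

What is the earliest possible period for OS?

period 2

Precedence pushes OS to at least period 2.
OS at period 2 is achievable: Crypto in period 1, Econ in period 1, Calculus in period 2, OS in period 2, Networks in period 1, Systems in period 1.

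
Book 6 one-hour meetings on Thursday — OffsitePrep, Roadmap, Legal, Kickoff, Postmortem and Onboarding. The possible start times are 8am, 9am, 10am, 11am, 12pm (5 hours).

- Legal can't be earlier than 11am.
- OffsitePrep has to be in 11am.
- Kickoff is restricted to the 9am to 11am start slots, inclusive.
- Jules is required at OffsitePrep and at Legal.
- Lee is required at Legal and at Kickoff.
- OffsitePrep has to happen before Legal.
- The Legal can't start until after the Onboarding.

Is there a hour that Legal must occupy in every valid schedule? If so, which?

Legal's window is 11am–12pm.
OffsitePrep is fixed at 11am, and Legal can't share a hour with OffsitePrep.
So Legal must be 12pm.

12pm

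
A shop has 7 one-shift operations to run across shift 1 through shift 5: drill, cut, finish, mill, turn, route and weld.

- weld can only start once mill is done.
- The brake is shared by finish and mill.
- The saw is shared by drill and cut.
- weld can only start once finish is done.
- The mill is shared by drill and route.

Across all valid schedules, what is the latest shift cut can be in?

shift 5

cut at shift 5 is achievable: turn in shift 1; route in shift 2; finish in shift 1; drill in shift 1; weld in shift 3; mill in shift 2; cut in shift 5.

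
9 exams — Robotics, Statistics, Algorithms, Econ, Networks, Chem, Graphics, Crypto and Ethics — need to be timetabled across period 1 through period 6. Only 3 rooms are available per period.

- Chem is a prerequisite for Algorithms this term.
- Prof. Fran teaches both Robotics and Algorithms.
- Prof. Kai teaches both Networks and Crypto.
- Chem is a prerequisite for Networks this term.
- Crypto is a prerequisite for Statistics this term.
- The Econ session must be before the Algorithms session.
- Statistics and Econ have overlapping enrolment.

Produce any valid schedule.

Chem in period 1, Econ in period 1, Algorithms in period 2, Ethics in period 3, Networks in period 2, Statistics in period 2, Graphics in period 3, Robotics in period 3, Crypto in period 1

Checking: Crypto(period 1) before Statistics(period 2); Chem(period 1) before Algorithms(period 2); Econ(period 1) before Algorithms(period 2); Chem(period 1) before Networks(period 2); Robotics(period 3) != Algorithms(period 2); Statistics(period 2) != Econ(period 1); Networks(period 2) != Crypto(period 1); max 3 per period (cap 3).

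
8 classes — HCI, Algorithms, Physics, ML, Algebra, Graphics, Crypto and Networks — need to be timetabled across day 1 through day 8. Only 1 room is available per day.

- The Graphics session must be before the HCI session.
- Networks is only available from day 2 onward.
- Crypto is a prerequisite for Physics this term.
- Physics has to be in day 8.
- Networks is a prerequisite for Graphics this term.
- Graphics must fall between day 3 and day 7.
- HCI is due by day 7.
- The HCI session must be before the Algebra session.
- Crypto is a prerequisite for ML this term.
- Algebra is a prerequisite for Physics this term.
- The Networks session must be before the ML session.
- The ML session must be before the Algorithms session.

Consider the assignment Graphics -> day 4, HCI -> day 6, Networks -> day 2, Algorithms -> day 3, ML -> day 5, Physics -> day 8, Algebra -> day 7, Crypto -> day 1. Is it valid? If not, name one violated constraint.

Invalid. The ML session must be before the Algorithms session.

The ML session must be before the Algorithms session — violated.
Physics has to be in day 8 — holds.
Crypto is a prerequisite for Physics this term — holds.
Crypto is a prerequisite for ML this term — holds.
Networks is a prerequisite for Graphics this term — holds.
Graphics must fall between day 3 and day 7 — holds.
The Networks session must be before the ML session — holds.
Algebra is a prerequisite for Physics this term — holds.
Only 1 room is available per day — holds.
Networks is only available from day 2 onward — holds.
The HCI session must be before the Algebra session — holds.
HCI is due by day 7 — holds.
The Graphics session must be before the HCI session — holds.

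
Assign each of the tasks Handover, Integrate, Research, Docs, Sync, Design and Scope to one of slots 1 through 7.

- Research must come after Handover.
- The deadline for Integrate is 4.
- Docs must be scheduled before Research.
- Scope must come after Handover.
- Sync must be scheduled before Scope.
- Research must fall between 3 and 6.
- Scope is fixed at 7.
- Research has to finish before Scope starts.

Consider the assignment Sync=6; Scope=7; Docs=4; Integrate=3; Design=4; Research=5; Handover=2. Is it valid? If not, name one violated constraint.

Valid

Docs must be scheduled before Research — holds.
Research must come after Handover — holds.
Scope is fixed at 7 — holds.
Research has to finish before Scope starts — holds.
Sync must be scheduled before Scope — holds.
The deadline for Integrate is 4 — holds.
Research must fall between 3 and 6 — holds.
Scope must come after Handover — holds.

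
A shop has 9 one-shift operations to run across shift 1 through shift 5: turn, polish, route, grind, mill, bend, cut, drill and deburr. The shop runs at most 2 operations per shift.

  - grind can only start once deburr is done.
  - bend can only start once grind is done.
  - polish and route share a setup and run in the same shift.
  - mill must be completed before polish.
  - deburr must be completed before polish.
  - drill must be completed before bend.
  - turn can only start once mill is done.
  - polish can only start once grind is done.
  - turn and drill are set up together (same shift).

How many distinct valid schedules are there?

Splitting on turn: it can be shift 2 (4), shift 3 (8), shift 4 (4). Listing each branch's schedules as (polish, route, grind, mill, bend, cut, drill, deburr) by shift number:
turn=shift 2: (4,4,3,1,5,3,2,1) (4,4,3,1,5,5,2,1) (5,5,3,1,4,3,2,1) (5,5,3,1,4,4,2,1) — 4.
turn=shift 3: (4,4,2,1,5,2,3,1) (4,4,2,1,5,5,3,1) (4,4,2,2,5,1,3,1) (4,4,2,2,5,5,3,1) (5,5,2,1,4,2,3,1) (5,5,2,1,4,4,3,1) (5,5,2,2,4,1,3,1) (5,5,2,2,4,4,3,1) — 8.
turn=shift 4: (3,3,2,1,5,2,4,1) (3,3,2,1,5,5,4,1) (3,3,2,2,5,1,4,1) (3,3,2,2,5,5,4,1) — 4.
Summing: 4 + 8 + 4 = 16.

16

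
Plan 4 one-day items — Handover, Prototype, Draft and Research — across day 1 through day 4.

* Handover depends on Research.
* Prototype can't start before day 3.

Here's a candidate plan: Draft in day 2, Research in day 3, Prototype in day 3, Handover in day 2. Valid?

No. Handover depends on Research is not satisfied.

Prototype can't start before day 3 — holds.
Handover depends on Research — violated.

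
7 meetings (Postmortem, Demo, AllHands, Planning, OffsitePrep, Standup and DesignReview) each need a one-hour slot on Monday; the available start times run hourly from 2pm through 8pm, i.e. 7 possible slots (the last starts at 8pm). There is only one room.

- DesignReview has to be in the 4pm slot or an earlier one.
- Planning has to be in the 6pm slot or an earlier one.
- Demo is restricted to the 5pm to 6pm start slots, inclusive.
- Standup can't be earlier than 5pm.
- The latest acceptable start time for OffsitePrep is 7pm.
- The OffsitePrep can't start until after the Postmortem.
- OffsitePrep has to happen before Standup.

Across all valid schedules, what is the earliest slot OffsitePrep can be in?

Precedence pushes OffsitePrep to at least 3pm; OffsitePrep's own window allows nothing later than 7pm.
OffsitePrep at 3pm is achievable: Standup in 7pm, Planning in 6pm, OffsitePrep in 3pm, DesignReview in 4pm, Demo in 5pm, Postmortem in 2pm, AllHands in 8pm.

3pm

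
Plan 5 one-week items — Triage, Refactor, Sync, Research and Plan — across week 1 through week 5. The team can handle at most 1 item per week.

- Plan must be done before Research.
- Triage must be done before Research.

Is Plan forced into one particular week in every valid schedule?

Plan can be week 1 (e.g. Triage=week 2, Research=week 3, Sync=week 5, Plan=week 1, Refactor=week 4) or week 2 (e.g. Triage=week 1, Plan=week 2, Sync=week 5, Refactor=week 4, Research=week 3).

No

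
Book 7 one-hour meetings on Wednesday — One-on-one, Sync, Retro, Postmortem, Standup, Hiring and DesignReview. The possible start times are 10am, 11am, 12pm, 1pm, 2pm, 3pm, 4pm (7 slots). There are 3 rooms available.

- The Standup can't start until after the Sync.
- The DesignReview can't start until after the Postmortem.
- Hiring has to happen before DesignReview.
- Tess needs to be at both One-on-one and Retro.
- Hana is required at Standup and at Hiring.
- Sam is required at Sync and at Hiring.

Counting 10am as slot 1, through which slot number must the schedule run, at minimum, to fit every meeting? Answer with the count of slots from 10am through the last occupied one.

3

The precedence chain requires at least 2 distinct slots.
With at most 3 per slot and 7 meetings, at least 3 slots are needed.
3 works (last occupied slot: 12pm): for example Standup=12pm; Postmortem=10am; Sync=11am; One-on-one=10am; Hiring=10am; DesignReview=11am; Retro=11am.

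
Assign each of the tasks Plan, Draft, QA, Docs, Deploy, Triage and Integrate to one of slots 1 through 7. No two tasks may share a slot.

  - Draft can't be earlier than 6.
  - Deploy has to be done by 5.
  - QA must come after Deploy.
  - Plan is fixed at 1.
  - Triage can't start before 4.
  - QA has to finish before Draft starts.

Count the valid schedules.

60

Splitting on Draft: it can be 6 (24), 7 (36). Listing each branch's schedules as (Plan, QA, Docs, Deploy, Triage, Integrate):
Draft=6: (1,3,4,2,5,7) (1,3,4,2,7,5) (1,3,5,2,4,7) (1,3,5,2,7,4) (1,3,7,2,4,5) (1,3,7,2,5,4) (1,4,2,3,5,7) (1,4,2,3,7,5) (1,4,3,2,5,7) (1,4,3,2,7,5) (1,4,5,2,7,3) (1,4,5,3,7,2) (1,4,7,2,5,3) (1,4,7,3,5,2) (1,5,2,3,4,7) (1,5,2,3,7,4) (1,5,2,4,7,3) (1,5,3,2,4,7) (1,5,3,2,7,4) (1,5,3,4,7,2) (1,5,4,2,7,3) (1,5,4,3,7,2) (1,5,7,2,4,3) (1,5,7,3,4,2) — 24.
Draft=7: (1,3,4,2,5,6) (1,3,4,2,6,5) (1,3,5,2,4,6) (1,3,5,2,6,4) (1,3,6,2,4,5) (1,3,6,2,5,4) (1,4,2,3,5,6) (1,4,2,3,6,5) (1,4,3,2,5,6) (1,4,3,2,6,5) (1,4,5,2,6,3) (1,4,5,3,6,2) (1,4,6,2,5,3) (1,4,6,3,5,2) (1,5,2,3,4,6) (1,5,2,3,6,4) (1,5,2,4,6,3) (1,5,3,2,4,6) (1,5,3,2,6,4) (1,5,3,4,6,2) (1,5,4,2,6,3) (1,5,4,3,6,2) (1,5,6,2,4,3) (1,5,6,3,4,2) (1,6,2,3,4,5) (1,6,2,3,5,4) (1,6,2,4,5,3) (1,6,2,5,4,3) (1,6,3,2,4,5) (1,6,3,2,5,4) (1,6,3,4,5,2) (1,6,3,5,4,2) (1,6,4,2,5,3) (1,6,4,3,5,2) (1,6,5,2,4,3) (1,6,5,3,4,2) — 36.
Summing: 24 + 36 = 60.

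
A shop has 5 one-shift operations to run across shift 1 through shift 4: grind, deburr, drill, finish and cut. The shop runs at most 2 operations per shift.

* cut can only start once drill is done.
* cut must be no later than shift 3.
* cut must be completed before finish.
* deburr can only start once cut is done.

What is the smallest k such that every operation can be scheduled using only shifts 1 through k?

3

The precedence chain requires at least 3 distinct shifts.
With at most 2 per shift and 5 operations, at least 3 shifts are needed.
3 works (last occupied shift: shift 3): for example cut -> shift 2, drill -> shift 1, grind -> shift 1, finish -> shift 3, deburr -> shift 3.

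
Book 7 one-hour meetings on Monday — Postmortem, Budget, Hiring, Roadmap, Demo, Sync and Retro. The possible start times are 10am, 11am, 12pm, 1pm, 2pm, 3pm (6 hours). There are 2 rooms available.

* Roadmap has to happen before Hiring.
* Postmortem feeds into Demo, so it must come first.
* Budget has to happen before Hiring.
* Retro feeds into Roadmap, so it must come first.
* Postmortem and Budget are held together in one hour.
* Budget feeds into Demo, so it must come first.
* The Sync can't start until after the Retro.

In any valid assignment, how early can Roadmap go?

Precedence pushes Roadmap to at least 11am; downstream work caps Roadmap at 2pm.
Roadmap at 11am is achievable: Sync in 11am; Retro in 10am; Postmortem in 12pm; Hiring in 1pm; Demo in 1pm; Roadmap in 11am; Budget in 12pm.

11am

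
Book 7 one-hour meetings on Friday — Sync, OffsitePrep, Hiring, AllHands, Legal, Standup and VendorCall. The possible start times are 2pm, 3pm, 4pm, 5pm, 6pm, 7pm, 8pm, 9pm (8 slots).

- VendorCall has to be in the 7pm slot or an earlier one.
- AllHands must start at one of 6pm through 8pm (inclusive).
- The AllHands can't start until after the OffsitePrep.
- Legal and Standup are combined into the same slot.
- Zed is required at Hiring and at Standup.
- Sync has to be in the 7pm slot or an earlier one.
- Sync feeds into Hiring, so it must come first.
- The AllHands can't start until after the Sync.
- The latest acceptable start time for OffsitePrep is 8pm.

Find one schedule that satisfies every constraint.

OffsitePrep -> 2pm; Hiring -> 3pm; AllHands -> 6pm; Sync -> 2pm; Standup -> 2pm; VendorCall -> 2pm; Legal -> 2pm

Checking: Sync(2pm) before AllHands(6pm); Sync(2pm) before Hiring(3pm); OffsitePrep(2pm) before AllHands(6pm); Hiring(3pm) != Standup(2pm); Legal = Standup = 2pm; OffsitePrep=2pm in [2pm,8pm]; VendorCall=2pm in [2pm,7pm]; AllHands=6pm in [6pm,8pm]; Sync=2pm in [2pm,7pm].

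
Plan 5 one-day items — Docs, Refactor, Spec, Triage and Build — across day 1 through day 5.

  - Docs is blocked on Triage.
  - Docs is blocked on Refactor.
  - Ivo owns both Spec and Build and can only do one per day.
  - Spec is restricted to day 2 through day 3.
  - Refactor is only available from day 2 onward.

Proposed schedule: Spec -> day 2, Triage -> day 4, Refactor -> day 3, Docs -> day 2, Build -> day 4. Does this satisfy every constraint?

No. Docs is blocked on Triage is not satisfied.

Refactor is only available from day 2 onward — holds.
Docs is blocked on Refactor — violated.
Docs is blocked on Triage — violated.
Spec is restricted to day 2 through day 3 — holds.
Ivo owns both Spec and Build and can only do one per day — holds.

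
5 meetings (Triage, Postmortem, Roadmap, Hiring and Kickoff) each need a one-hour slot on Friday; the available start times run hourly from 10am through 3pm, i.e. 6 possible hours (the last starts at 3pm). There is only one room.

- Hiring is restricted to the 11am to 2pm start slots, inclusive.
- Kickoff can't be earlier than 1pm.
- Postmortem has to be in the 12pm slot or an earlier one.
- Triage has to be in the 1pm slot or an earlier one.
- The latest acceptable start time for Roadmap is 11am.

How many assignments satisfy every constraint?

Splitting on Triage: it can be 10am (4), 11am (4), 12pm (8), 1pm (10). Listing each branch's schedules as (Postmortem, Roadmap, Hiring, Kickoff):
Triage=10am: (12pm,11am,1pm,2pm) (12pm,11am,1pm,3pm) (12pm,11am,2pm,1pm) (12pm,11am,2pm,3pm) — 4.
Triage=11am: (12pm,10am,1pm,2pm) (12pm,10am,1pm,3pm) (12pm,10am,2pm,1pm) (12pm,10am,2pm,3pm) — 4.
Triage=12pm: (10am,11am,1pm,2pm) (10am,11am,1pm,3pm) (10am,11am,2pm,1pm) (10am,11am,2pm,3pm) (11am,10am,1pm,2pm) (11am,10am,1pm,3pm) (11am,10am,2pm,1pm) (11am,10am,2pm,3pm) — 8.
Triage=1pm: (10am,11am,12pm,2pm) (10am,11am,12pm,3pm) (10am,11am,2pm,3pm) (11am,10am,12pm,2pm) (11am,10am,12pm,3pm) (11am,10am,2pm,3pm) (12pm,10am,11am,2pm) (12pm,10am,11am,3pm) (12pm,10am,2pm,3pm) (12pm,11am,2pm,3pm) — 10.
Summing: 4 + 4 + 8 + 10 = 26.

26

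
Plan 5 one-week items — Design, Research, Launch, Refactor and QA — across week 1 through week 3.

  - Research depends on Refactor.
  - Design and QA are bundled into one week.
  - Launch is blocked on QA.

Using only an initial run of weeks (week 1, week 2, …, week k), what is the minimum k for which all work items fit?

The precedence chain requires at least 2 distinct weeks.
2 works (last occupied week: week 2): for example QA in week 1, Design in week 1, Launch in week 2, Refactor in week 1, Research in week 2.

2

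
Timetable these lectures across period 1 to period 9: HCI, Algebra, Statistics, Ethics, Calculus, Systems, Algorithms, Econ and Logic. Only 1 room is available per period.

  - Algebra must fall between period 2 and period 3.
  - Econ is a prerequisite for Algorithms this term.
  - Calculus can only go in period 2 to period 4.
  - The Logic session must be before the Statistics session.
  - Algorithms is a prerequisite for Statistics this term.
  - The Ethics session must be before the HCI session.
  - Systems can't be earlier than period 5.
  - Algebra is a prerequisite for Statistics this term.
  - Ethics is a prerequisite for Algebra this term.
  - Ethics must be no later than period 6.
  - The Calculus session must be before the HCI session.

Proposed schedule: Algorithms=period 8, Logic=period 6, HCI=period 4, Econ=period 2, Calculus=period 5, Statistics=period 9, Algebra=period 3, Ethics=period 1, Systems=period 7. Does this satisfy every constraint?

The Ethics session must be before the HCI session — holds.
The Logic session must be before the Statistics session — holds.
Ethics is a prerequisite for Algebra this term — holds.
Algebra is a prerequisite for Statistics this term — holds.
Algebra must fall between period 2 and period 3 — holds.
Econ is a prerequisite for Algorithms this term — holds.
The Calculus session must be before the HCI session — violated.
Only 1 room is available per period — holds.
Calculus can only go in period 2 to period 4 — violated.
Systems can't be earlier than period 5 — holds.
Ethics must be no later than period 6 — holds.
Algorithms is a prerequisite for Statistics this term — holds.

No — it violates: The Calculus session must be before the HCI session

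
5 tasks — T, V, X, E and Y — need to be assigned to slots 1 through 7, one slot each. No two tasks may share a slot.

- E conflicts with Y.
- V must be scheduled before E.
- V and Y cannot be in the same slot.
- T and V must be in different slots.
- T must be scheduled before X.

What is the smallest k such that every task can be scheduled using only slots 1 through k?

The precedence chain requires at least 2 distinct slots.
With at most 1 per slot and 5 tasks, at least 5 slots are needed.
5 works (last occupied slot: 5): for example E=4; T=1; X=3; Y=5; V=2.

5 slots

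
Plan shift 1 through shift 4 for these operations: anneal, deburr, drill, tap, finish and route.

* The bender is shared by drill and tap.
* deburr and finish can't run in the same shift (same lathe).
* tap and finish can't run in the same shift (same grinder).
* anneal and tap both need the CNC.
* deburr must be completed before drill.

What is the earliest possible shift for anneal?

shift 1

anneal at shift 1 is achievable: route -> shift 1; anneal -> shift 1; finish -> shift 2; tap -> shift 3; drill -> shift 2; deburr -> shift 1.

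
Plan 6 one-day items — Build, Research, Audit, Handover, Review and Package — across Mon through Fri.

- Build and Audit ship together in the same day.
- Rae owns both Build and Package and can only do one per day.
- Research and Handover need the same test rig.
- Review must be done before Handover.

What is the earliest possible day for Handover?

Precedence pushes Handover to at least Tue.
Handover at Tue is achievable: Build in Mon, Handover in Tue, Audit in Mon, Package in Tue, Research in Mon, Review in Mon.

Tue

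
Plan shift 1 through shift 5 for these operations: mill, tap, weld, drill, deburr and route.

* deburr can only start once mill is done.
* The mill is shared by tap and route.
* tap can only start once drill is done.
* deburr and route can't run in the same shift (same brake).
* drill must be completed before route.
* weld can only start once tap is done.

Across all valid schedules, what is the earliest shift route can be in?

Precedence pushes route to at least shift 2.
route at shift 2 is achievable: drill -> shift 1; route -> shift 2; weld -> shift 4; deburr -> shift 3; tap -> shift 3; mill -> shift 1.

shift 2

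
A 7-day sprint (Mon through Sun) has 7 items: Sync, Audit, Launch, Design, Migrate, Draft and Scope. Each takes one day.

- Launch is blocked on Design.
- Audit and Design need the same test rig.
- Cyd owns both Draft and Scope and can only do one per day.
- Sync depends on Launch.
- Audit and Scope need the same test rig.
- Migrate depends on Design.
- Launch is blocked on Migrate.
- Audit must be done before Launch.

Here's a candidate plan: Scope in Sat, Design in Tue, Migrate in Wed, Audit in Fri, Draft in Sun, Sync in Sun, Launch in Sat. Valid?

Cyd owns both Draft and Scope and can only do one per day — holds.
Audit and Scope need the same test rig — holds.
Migrate depends on Design — holds.
Sync depends on Launch — holds.
Audit and Design need the same test rig — holds.
Launch is blocked on Migrate — holds.
Audit must be done before Launch — holds.
Launch is blocked on Design — holds.

Yes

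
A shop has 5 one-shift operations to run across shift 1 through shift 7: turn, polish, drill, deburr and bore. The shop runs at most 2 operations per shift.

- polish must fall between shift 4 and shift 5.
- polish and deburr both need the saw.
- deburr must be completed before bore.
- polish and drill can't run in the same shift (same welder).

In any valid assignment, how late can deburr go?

Downstream work caps deburr at shift 6.
deburr at shift 6 is achievable: deburr in shift 6; drill in shift 1; turn in shift 1; polish in shift 4; bore in shift 7.

shift 6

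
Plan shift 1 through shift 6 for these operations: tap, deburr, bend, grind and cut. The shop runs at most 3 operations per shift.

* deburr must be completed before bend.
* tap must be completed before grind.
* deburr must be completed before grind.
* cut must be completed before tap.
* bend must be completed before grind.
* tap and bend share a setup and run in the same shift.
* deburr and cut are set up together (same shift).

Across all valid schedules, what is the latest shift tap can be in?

Precedence pushes tap to at least shift 2; downstream work caps tap at shift 5.
tap at shift 5 is achievable: tap in shift 5; grind in shift 6; bend in shift 5; cut in shift 1; deburr in shift 1.

shift 5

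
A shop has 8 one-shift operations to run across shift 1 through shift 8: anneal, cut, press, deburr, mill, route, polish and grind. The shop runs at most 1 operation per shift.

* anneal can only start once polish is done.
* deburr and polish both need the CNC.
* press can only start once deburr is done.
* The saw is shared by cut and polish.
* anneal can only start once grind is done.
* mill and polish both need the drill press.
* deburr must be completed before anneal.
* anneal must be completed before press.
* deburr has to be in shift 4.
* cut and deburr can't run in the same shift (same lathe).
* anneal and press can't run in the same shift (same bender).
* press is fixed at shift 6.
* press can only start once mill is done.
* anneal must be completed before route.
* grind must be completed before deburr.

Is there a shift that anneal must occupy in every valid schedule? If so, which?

deburr is fixed at shift 4 and must come before anneal, so anneal is at least shift 5.
press is fixed at shift 6 and must come after anneal, so anneal is at most shift 5.
So anneal must be shift 5.

shift 5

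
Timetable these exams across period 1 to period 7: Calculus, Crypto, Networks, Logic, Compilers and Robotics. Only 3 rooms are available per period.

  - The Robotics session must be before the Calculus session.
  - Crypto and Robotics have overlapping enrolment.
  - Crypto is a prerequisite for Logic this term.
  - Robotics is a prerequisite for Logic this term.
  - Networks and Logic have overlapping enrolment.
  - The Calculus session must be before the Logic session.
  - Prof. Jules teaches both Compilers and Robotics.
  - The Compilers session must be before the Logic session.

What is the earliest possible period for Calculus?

period 2

Precedence pushes Calculus to at least period 2; downstream work caps Calculus at period 6.
Calculus at period 2 is achievable: Compilers=period 2, Robotics=period 1, Logic=period 3, Networks=period 1, Calculus=period 2, Crypto=period 2.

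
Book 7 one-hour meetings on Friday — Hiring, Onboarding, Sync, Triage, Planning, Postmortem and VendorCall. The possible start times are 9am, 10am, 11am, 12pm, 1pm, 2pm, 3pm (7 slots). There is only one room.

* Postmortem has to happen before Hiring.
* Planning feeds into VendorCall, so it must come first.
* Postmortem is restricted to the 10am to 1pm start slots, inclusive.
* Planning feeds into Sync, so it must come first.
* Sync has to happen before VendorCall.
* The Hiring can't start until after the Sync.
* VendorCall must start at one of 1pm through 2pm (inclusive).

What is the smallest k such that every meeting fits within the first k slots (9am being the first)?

The precedence chain requires at least 3 distinct slots.
With at most 1 per slot and 7 meetings, at least 7 slots are needed.
VendorCall can't be placed before 1pm — that is slot 5 counting from 9am — so the schedule must run through at least 5 slots.
7 works (last occupied slot: 3pm): for example Onboarding -> 2pm; Sync -> 11am; Postmortem -> 10am; Hiring -> 12pm; VendorCall -> 1pm; Planning -> 9am; Triage -> 3pm.

7 slots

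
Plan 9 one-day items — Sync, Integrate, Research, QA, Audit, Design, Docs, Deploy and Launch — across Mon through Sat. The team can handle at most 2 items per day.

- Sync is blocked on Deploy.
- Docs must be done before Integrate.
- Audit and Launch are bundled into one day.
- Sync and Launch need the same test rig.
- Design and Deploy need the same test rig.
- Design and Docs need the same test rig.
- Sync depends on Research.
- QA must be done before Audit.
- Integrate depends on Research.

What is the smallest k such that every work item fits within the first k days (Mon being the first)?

The precedence chain requires at least 2 distinct days.
With at most 2 per day and 9 work items, at least 5 days are needed.
5 works (last occupied day: Fri): for example Research in Mon, Integrate in Wed, Docs in Tue, Design in Fri, Sync in Tue, Audit in Thu, QA in Wed, Deploy in Mon, Launch in Thu.

5 days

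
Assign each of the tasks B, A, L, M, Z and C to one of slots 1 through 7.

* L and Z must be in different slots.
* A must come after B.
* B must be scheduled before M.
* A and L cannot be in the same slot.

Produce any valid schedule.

B=1; L=1; A=2; M=2; Z=2; C=1

Checking: B(1) before M(2); B(1) before A(2); A(2) != L(1); L(1) != Z(2).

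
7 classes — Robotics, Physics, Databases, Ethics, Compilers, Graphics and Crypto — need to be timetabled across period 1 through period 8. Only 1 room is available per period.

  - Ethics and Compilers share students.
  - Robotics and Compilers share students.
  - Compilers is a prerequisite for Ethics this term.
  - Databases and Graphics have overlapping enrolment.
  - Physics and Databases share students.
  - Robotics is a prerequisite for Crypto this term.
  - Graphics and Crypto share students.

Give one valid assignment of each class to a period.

Crypto=period 4; Physics=period 5; Ethics=period 3; Databases=period 6; Graphics=period 7; Robotics=period 1; Compilers=period 2

Checking: Compilers(period 2) before Ethics(period 3); Robotics(period 1) before Crypto(period 4); Physics(period 5) != Databases(period 6); Databases(period 6) != Graphics(period 7); Ethics(period 3) != Compilers(period 2); Robotics(period 1) != Compilers(period 2); Graphics(period 7) != Crypto(period 4); max 1 per period (cap 1).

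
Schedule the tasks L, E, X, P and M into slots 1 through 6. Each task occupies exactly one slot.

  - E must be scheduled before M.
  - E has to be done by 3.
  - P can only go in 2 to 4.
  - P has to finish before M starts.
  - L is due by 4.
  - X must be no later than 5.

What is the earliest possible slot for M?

Precedence pushes M to at least 3.
M at 3 is achievable: M -> 3, X -> 1, E -> 1, L -> 1, P -> 2.

3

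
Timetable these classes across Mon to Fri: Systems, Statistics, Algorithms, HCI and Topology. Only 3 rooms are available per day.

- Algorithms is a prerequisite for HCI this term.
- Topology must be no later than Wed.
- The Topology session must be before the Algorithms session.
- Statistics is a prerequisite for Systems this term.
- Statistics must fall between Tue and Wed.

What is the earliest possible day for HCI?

Wed

Precedence pushes HCI to at least Wed.
HCI at Wed is achievable: Algorithms in Tue, Statistics in Tue, HCI in Wed, Systems in Wed, Topology in Mon.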